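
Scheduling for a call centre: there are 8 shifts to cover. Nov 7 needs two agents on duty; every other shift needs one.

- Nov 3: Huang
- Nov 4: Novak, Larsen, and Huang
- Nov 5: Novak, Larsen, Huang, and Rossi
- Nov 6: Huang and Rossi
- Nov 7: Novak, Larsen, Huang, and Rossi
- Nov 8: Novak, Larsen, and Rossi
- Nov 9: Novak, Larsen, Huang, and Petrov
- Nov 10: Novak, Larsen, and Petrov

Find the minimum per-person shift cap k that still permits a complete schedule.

With 5 agents and 9 worker-slots to fill, someone must work at least ⌈9/5⌉ = 2 shifts, so k ≥ 2.
k = 2 works: Nov 3→Huang, Nov 4→Novak, Nov 5→Rossi, Nov 6→Huang, Nov 7→Larsen+Rossi, Nov 8→Novak, Nov 9→Petrov, Nov 10→Larsen.
Loads: Novak 2, Larsen 2, Huang 2, Petrov 1, Rossi 2 — all ≤ 2.

2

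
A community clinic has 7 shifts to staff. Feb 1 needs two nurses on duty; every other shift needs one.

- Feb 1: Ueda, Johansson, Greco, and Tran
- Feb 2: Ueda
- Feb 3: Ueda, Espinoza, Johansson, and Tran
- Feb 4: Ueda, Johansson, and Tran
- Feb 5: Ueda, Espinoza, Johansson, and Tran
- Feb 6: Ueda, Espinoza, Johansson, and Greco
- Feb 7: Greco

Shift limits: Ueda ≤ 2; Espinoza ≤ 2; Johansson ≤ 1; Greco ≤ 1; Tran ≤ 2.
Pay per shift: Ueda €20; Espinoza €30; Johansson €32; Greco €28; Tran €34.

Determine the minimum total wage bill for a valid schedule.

€228

Feb 2 can only be covered by Ueda, so that assignment is forced.
Feb 7 can only be covered by Greco, so that assignment is forced.
Picking the cheapest available nurse for each shift independently would cost €176, but that ignores the shift limits.
An optimal schedule: Feb 1→Johansson+Tran, Feb 2→Ueda, Feb 3→Espinoza, Feb 4→Ueda, Feb 5→Tran, Feb 6→Espinoza, Feb 7→Greco.
Total: 32 + 34 + 20 + 30 + 20 + 34 + 30 + 28 = €228.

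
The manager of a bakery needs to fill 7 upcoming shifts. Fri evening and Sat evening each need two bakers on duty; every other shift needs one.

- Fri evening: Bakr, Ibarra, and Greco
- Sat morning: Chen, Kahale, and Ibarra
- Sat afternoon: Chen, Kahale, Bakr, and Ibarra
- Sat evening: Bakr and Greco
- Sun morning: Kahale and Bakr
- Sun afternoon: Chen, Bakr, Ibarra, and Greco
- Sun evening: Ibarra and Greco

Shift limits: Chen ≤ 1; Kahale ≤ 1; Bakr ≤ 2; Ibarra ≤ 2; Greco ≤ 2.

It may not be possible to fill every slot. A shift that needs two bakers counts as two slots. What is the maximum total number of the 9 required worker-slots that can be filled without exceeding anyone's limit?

Total capacity across all bakers is 1+1+2+2+2 = 8, and 9 slots are needed, so at most 8 can be filled.
An assignment achieving 8: Fri evening→Bakr+Ibarra, Sat morning→Chen, Sat evening→Bakr+Greco, Sun morning→Kahale, Sun afternoon→Greco, Sun evening→Ibarra.
Loads: Chen 1/1, Kahale 1/1, Bakr 2/2, Ibarra 2/2, Greco 2/2.

8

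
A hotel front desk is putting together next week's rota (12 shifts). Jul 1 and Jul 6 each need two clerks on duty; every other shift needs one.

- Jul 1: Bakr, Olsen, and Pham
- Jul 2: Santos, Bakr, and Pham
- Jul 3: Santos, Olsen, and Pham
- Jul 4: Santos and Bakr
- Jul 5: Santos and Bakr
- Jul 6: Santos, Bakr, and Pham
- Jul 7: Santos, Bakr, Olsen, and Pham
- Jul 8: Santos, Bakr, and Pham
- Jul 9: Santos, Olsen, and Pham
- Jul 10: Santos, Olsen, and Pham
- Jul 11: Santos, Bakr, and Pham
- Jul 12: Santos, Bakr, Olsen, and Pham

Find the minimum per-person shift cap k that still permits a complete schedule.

With 4 clerks and 14 worker-slots to fill, someone must work at least ⌈14/4⌉ = 4 shifts, so k ≥ 4.
k = 4 works: Jul 1→Bakr+Olsen, Jul 2→Santos, Jul 3→Santos, Jul 4→Santos, Jul 5→Santos, Jul 6→Bakr+Pham, Jul 7→Olsen, Jul 8→Bakr, Jul 9→Olsen, Jul 10→Olsen, Jul 11→Bakr, Jul 12→Pham.
Loads: Santos 4, Bakr 4, Olsen 4, Pham 2 — all ≤ 4.

4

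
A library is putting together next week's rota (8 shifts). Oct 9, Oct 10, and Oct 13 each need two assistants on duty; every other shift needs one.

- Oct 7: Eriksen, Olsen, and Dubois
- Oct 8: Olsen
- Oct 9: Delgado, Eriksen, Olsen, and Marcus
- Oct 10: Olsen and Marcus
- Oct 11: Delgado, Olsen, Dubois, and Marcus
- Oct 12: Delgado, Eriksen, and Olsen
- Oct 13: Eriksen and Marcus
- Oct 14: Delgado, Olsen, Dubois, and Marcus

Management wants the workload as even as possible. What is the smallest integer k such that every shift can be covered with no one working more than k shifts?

With 5 assistants and 11 worker-slots to fill, someone must work at least ⌈11/5⌉ = 3 shifts, so k ≥ 3.
k = 3 works: Oct 7→Eriksen, Oct 8→Olsen, Oct 9→Eriksen+Olsen, Oct 10→Olsen+Marcus, Oct 11→Delgado, Oct 12→Delgado, Oct 13→Eriksen+Marcus, Oct 14→Delgado.
Loads: Delgado 3, Eriksen 3, Olsen 3, Dubois 0, Marcus 2 — all ≤ 3.

3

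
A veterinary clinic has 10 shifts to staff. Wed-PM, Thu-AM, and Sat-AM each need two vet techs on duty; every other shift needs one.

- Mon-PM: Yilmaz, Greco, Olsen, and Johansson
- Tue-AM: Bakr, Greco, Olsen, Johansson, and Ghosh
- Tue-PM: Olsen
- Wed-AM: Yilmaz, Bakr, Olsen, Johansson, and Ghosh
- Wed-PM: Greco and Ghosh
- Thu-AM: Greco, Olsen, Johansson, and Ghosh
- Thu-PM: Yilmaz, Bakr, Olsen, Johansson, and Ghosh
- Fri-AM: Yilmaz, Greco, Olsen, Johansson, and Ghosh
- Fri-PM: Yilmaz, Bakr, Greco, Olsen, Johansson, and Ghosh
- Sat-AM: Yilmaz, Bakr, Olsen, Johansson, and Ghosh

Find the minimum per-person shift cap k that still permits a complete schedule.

3

With 6 vet techs and 13 worker-slots to fill, someone must work at least ⌈13/6⌉ = 3 shifts, so k ≥ 3.
k = 3 works: Mon-PM→Yilmaz, Tue-AM→Bakr, Tue-PM→Olsen, Wed-AM→Yilmaz, Wed-PM→Greco+Ghosh, Thu-AM→Greco+Olsen, Thu-PM→Yilmaz, Fri-AM→Greco, Fri-PM→Bakr, Sat-AM→Bakr+Olsen.
Loads: Yilmaz 3, Bakr 3, Greco 3, Olsen 3, Johansson 0, Ghosh 1 — all ≤ 3.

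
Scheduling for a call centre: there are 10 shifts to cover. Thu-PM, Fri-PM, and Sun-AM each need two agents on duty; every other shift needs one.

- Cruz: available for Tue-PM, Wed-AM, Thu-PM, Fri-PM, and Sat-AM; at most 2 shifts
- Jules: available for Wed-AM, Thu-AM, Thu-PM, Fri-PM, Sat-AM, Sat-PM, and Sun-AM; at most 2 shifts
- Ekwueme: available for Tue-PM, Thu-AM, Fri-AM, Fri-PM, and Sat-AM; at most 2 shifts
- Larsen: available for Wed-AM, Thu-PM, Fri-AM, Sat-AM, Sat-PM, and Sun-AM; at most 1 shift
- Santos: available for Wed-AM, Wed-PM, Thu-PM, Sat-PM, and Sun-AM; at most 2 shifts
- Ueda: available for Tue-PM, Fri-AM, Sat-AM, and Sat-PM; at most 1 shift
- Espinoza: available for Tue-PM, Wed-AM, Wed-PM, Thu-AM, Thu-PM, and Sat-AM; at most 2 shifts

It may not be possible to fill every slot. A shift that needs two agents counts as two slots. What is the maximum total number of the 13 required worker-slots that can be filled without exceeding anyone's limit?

Total capacity across all agents is 2+2+2+1+2+1+2 = 12, and 13 slots are needed, so at most 12 can be filled.
An assignment achieving 12: Tue-PM→Cruz, Wed-AM→Espinoza, Wed-PM→Santos, Thu-AM→Jules, Thu-PM→Espinoza, Fri-AM→Ekwueme, Fri-PM→Cruz+Jules, Sat-AM→Ekwueme, Sat-PM→Ueda, Sun-AM→Larsen+Santos.
Loads: Cruz 2/2, Jules 2/2, Ekwueme 2/2, Larsen 1/1, Santos 2/2, Ueda 1/1, Espinoza 2/2.

12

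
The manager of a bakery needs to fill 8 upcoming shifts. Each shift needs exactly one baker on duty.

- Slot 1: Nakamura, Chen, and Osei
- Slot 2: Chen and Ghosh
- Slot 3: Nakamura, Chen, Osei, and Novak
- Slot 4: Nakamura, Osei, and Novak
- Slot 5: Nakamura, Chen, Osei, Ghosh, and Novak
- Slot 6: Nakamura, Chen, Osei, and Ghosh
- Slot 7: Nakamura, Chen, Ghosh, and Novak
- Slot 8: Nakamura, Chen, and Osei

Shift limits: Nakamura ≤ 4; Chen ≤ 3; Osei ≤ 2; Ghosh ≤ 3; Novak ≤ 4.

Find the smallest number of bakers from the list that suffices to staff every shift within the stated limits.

3

8 slots to fill and no one can take more than 4, so at least ⌈8/4⌉ = 2 bakers are needed.
No set of 2 bakers can cover every shift (each such set leaves at least one shift with no one available or exceeds a cap).
Nakamura, Chen, and Osei alone can cover everything: Slot 1→Nakamura, Slot 2→Chen, Slot 3→Nakamura, Slot 4→Nakamura, Slot 5→Chen, Slot 6→Chen, Slot 7→Nakamura, Slot 8→Osei.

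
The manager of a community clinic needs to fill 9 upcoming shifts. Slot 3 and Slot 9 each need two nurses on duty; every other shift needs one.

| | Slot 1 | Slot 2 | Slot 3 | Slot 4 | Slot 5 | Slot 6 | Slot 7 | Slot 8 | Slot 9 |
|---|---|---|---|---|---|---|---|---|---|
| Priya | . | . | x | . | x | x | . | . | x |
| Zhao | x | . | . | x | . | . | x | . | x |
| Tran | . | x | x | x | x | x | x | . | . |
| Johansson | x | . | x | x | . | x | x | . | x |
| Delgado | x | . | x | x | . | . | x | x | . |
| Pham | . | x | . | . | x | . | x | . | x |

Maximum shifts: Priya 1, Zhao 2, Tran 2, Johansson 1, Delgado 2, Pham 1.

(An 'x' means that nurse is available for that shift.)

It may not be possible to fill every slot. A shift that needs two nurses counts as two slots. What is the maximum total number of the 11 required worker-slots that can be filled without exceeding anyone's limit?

Total capacity across all nurses is 1+2+2+1+2+1 = 9, and 11 slots are needed, so at most 9 can be filled.
An assignment achieving 9: Slot 1→Zhao, Slot 2→Tran, Slot 3→Johansson+Delgado, Slot 4→Zhao, Slot 5→Priya, Slot 6→Tran, Slot 8→Delgado, Slot 9→Pham.
Loads: Priya 1/1, Zhao 2/2, Tran 2/2, Johansson 1/1, Delgado 2/2, Pham 1/1.

9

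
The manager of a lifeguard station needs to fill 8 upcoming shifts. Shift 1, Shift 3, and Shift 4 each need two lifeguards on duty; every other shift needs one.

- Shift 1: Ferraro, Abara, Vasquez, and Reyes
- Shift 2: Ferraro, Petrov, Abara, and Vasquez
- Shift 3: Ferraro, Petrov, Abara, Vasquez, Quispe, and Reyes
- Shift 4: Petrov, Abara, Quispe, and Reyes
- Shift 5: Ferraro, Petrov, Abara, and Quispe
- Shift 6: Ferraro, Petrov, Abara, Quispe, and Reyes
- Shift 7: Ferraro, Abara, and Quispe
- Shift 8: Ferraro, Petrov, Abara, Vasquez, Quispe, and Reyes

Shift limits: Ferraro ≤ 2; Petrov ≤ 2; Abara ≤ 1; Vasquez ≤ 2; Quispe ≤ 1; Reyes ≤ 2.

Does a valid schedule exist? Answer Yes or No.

No

Total capacity is 2+2+1+2+1+2 = 10 but 11 worker-slots are needed — infeasible.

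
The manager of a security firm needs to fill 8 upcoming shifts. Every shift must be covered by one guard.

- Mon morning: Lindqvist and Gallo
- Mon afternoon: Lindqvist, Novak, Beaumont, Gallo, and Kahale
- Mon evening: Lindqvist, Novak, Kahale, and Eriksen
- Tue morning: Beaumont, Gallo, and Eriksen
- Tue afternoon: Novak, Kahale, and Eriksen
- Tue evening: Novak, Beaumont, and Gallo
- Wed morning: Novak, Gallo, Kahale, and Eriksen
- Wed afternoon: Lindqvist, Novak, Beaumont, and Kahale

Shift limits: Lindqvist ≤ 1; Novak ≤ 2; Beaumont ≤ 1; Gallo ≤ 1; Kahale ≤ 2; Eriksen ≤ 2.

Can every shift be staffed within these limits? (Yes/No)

One valid schedule: Mon morning→Lindqvist, Mon afternoon→Gallo, Mon evening→Kahale, Tue morning→Beaumont, Tue afternoon→Novak, Tue evening→Novak, Wed morning→Eriksen, Wed afternoon→Kahale.
Loads: Lindqvist 1/1, Novak 2/2, Beaumont 1/1, Gallo 1/1, Kahale 2/2, Eriksen 1/2 — all within limits.

Yes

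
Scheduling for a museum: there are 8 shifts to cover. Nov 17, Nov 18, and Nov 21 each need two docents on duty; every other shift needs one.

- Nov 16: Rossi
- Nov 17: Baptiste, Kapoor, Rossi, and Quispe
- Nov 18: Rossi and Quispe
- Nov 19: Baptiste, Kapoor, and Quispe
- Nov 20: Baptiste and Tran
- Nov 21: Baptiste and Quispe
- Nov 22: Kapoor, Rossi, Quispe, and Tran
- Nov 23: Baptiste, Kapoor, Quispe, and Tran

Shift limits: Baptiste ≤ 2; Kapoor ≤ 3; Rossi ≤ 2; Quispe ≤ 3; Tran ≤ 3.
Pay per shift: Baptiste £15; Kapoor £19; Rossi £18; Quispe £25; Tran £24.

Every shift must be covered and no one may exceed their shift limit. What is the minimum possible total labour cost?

Nov 16 can only be covered by Rossi, so that assignment is forced.
Nov 18 can only be covered by Rossi and Quispe, so that assignment is forced.
Nov 21 can only be covered by Baptiste and Quispe, so that assignment is forced.
Picking the cheapest available docent for each shift independently would cost £197, but that ignores the shift limits.
An optimal schedule: Nov 16→Rossi, Nov 17→Baptiste+Kapoor, Nov 18→Rossi+Quispe, Nov 19→Kapoor, Nov 20→Tran, Nov 21→Baptiste+Quispe, Nov 22→Kapoor, Nov 23→Tran.
Total: 18 + 15 + 19 + 18 + 25 + 19 + 24 + 15 + 25 + 19 + 24 = £221.

£221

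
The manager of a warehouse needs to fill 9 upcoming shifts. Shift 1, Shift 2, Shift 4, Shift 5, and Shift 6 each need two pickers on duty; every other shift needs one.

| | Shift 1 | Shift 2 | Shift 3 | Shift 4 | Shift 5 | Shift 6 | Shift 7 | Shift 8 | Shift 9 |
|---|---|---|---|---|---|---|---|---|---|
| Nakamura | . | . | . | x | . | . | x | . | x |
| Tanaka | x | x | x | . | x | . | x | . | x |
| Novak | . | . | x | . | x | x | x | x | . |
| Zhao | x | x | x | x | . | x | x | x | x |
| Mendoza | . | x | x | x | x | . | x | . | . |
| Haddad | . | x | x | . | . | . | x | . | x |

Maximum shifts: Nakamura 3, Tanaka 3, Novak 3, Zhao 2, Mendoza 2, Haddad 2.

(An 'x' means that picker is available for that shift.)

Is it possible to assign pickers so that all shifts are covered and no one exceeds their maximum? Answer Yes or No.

Shift 1 can only be covered by Tanaka and Zhao, so that assignment is forced.
Shift 6 can only be covered by Novak and Zhao, so that assignment is forced.
One valid schedule: Shift 1→Tanaka+Zhao, Shift 2→Mendoza+Haddad, Shift 3→Tanaka, Shift 4→Nakamura+Mendoza, Shift 5→Tanaka+Novak, Shift 6→Novak+Zhao, Shift 7→Nakamura, Shift 8→Novak, Shift 9→Nakamura.
Loads: Nakamura 3/3, Tanaka 3/3, Novak 3/3, Zhao 2/2, Mendoza 2/2, Haddad 1/2 — all within limits.

Yes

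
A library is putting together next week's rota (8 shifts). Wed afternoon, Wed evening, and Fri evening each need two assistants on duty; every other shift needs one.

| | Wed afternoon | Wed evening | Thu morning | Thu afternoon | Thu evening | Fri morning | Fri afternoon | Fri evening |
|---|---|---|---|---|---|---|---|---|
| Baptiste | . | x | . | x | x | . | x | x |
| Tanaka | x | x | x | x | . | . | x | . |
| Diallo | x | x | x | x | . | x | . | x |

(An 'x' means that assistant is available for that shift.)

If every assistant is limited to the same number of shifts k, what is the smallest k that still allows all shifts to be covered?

4

With 3 assistants and 11 worker-slots to fill, someone must work at least ⌈11/3⌉ = 4 shifts, so k ≥ 4.
k = 4 works: Wed afternoon→Tanaka+Diallo, Wed evening→Baptiste+Tanaka, Thu morning→Tanaka, Thu afternoon→Tanaka, Thu evening→Baptiste, Fri morning→Diallo, Fri afternoon→Baptiste, Fri evening→Baptiste+Diallo.
Loads: Baptiste 4, Tanaka 4, Diallo 3 — all ≤ 4.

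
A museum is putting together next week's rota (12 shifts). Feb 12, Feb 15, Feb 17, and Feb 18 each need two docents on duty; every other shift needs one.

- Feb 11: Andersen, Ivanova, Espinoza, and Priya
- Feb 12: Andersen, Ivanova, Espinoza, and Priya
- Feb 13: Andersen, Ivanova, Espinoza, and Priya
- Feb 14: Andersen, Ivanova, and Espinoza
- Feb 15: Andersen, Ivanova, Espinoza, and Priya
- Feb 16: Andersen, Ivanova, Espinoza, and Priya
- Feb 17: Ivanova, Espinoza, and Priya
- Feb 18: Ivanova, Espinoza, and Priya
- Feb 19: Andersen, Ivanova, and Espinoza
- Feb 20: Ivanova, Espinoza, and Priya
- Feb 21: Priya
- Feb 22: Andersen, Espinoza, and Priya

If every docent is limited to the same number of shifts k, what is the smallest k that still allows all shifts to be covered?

With 4 docents and 16 worker-slots to fill, someone must work at least ⌈16/4⌉ = 4 shifts, so k ≥ 4.
k = 4 works: Feb 11→Andersen, Feb 12→Espinoza+Priya, Feb 13→Ivanova, Feb 14→Andersen, Feb 15→Espinoza+Priya, Feb 16→Priya, Feb 17→Ivanova+Espinoza, Feb 18→Ivanova+Espinoza, Feb 19→Andersen, Feb 20→Ivanova, Feb 21→Priya, Feb 22→Andersen.
Loads: Andersen 4, Ivanova 4, Espinoza 4, Priya 4 — all ≤ 4.

4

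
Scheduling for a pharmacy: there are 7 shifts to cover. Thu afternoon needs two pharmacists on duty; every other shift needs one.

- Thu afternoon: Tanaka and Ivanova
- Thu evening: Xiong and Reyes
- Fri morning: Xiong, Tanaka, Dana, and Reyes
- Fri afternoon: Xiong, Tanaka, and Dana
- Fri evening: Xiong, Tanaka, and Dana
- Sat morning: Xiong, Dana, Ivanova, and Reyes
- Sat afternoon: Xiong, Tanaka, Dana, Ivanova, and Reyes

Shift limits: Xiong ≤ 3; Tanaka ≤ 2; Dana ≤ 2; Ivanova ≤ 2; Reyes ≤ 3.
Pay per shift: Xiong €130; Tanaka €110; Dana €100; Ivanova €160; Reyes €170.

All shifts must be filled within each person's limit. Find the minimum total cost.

Thu afternoon can only be covered by Tanaka and Ivanova, so that assignment is forced.
Picking the cheapest available pharmacist for each shift independently would cost €900, but that ignores the shift limits.
An optimal schedule: Thu afternoon→Tanaka+Ivanova, Thu evening→Xiong, Fri morning→Tanaka, Fri afternoon→Xiong, Fri evening→Xiong, Sat morning→Dana, Sat afternoon→Dana.
Total: 110 + 160 + 130 + 110 + 130 + 130 + 100 + 100 = €970.

€970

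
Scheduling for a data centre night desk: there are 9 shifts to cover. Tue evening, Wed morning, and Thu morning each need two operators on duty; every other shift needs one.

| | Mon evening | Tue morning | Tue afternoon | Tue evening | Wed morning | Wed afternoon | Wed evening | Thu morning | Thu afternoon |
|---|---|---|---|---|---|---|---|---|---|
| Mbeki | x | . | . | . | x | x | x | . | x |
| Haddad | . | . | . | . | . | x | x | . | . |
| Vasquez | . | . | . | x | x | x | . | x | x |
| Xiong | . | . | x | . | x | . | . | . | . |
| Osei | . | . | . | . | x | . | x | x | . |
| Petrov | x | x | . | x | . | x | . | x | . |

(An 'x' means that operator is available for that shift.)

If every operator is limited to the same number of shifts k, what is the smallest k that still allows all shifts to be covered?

With 6 operators and 12 worker-slots to fill, someone must work at least ⌈12/6⌉ = 2 shifts, so k ≥ 2.
k = 2 works: Mon evening→Mbeki, Tue morning→Petrov, Tue afternoon→Xiong, Tue evening→Vasquez+Petrov, Wed morning→Xiong+Osei, Wed afternoon→Haddad, Wed evening→Haddad, Thu morning→Vasquez+Osei, Thu afternoon→Mbeki.
Loads: Mbeki 2, Haddad 2, Vasquez 2, Xiong 2, Osei 2, Petrov 2 — all ≤ 2.

2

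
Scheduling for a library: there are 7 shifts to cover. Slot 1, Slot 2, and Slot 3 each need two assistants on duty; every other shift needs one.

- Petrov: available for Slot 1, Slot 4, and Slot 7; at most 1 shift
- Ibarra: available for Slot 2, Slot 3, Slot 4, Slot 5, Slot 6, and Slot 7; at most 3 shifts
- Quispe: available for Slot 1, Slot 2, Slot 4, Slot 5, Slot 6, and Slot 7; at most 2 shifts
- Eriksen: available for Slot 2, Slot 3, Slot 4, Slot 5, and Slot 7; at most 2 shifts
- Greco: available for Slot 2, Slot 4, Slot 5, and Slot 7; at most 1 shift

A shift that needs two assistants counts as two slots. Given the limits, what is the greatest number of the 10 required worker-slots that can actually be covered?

9

Total capacity across all assistants is 1+3+2+2+1 = 9, and 10 slots are needed, so at most 9 can be filled.
An assignment achieving 9: Slot 1→Petrov+Quispe, Slot 2→Ibarra+Quispe, Slot 3→Ibarra+Eriksen, Slot 4→Greco, Slot 5→Eriksen, Slot 6→Ibarra.
Loads: Petrov 1/1, Ibarra 3/3, Quispe 2/2, Eriksen 2/2, Greco 1/1.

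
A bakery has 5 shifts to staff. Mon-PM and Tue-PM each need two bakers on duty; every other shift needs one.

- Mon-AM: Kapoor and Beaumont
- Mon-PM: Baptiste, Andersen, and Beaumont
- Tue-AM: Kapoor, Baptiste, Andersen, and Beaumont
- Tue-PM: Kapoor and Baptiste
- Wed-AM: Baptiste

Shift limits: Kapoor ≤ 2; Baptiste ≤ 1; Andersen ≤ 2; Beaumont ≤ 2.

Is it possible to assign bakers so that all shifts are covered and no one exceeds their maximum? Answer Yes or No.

Total capacity is 7 and 7 slots are needed, so capacity alone doesn't rule it out.
Shifts {Tue-PM, Wed-AM} need 3 worker-slots in total, but the bakers available for any of those shifts (Kapoor and Baptiste) can supply at most 2 among them. So no valid schedule exists.

No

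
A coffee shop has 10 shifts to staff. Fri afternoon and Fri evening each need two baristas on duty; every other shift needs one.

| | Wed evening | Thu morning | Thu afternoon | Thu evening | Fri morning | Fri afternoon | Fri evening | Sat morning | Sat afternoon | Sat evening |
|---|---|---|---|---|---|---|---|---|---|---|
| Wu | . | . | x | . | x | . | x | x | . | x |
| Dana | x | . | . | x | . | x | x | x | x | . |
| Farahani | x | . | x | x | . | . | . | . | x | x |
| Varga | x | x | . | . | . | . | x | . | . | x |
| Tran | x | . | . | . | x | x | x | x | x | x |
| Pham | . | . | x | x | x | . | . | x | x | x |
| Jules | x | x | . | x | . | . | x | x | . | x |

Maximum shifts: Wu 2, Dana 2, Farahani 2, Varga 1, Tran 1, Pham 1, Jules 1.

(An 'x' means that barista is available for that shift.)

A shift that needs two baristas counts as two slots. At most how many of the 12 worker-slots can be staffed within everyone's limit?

Total capacity across all baristas is 2+2+2+1+1+1+1 = 10, and 12 slots are needed, so at most 10 can be filled.
An assignment achieving 10: Wed evening→Farahani, Thu morning→Varga, Thu afternoon→Wu, Thu evening→Dana, Fri morning→Wu, Fri afternoon→Dana+Tran, Fri evening→Jules, Sat morning→Pham, Sat afternoon→Farahani.
Loads: Wu 2/2, Dana 2/2, Farahani 2/2, Varga 1/1, Tran 1/1, Pham 1/1, Jules 1/1.

10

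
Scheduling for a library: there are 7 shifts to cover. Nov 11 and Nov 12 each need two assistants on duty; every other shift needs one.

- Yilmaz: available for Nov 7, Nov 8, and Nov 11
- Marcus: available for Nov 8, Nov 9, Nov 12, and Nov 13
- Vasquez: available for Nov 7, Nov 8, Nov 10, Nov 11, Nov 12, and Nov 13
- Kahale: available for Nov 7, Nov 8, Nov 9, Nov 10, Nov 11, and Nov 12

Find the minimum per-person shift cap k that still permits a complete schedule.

With 4 assistants and 9 worker-slots to fill, someone must work at least ⌈9/4⌉ = 3 shifts, so k ≥ 3.
k = 3 works: Nov 7→Yilmaz, Nov 8→Yilmaz, Nov 9→Marcus, Nov 10→Vasquez, Nov 11→Yilmaz+Vasquez, Nov 12→Marcus+Vasquez, Nov 13→Marcus.
Loads: Yilmaz 3, Marcus 3, Vasquez 3, Kahale 0 — all ≤ 3.

3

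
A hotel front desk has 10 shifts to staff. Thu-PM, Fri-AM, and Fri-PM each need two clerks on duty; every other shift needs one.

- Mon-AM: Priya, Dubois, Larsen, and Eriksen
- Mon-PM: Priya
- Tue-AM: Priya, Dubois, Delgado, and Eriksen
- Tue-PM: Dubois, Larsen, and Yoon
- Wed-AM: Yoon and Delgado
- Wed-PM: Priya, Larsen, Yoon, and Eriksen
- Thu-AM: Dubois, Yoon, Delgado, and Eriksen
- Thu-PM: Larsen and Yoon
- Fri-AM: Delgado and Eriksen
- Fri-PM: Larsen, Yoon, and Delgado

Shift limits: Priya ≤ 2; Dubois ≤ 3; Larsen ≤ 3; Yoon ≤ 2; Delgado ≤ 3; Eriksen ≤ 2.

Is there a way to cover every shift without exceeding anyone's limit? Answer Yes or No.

Yes

Mon-PM can only be covered by Priya, so that assignment is forced.
Thu-PM can only be covered by Larsen and Yoon, so that assignment is forced.
Fri-AM can only be covered by Delgado and Eriksen, so that assignment is forced.
One valid schedule: Mon-AM→Priya, Mon-PM→Priya, Tue-AM→Dubois, Tue-PM→Dubois, Wed-AM→Yoon, Wed-PM→Larsen, Thu-AM→Dubois, Thu-PM→Larsen+Yoon, Fri-AM→Delgado+Eriksen, Fri-PM→Larsen+Delgado.
Loads: Priya 2/2, Dubois 3/3, Larsen 3/3, Yoon 2/2, Delgado 2/3, Eriksen 1/2 — all within limits.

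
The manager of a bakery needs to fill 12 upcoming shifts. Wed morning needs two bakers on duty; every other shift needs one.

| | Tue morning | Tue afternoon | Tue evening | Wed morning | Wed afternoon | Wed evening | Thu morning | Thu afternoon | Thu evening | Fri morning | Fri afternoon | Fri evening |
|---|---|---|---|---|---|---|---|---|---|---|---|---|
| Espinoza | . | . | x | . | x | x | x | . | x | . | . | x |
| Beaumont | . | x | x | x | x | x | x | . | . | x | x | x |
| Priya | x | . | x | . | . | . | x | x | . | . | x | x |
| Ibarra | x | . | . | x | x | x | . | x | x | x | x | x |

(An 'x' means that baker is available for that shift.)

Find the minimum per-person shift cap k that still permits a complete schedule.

With 4 bakers and 13 worker-slots to fill, someone must work at least ⌈13/4⌉ = 4 shifts, so k ≥ 4.
k = 4 works: Tue morning→Priya, Tue afternoon→Beaumont, Tue evening→Espinoza, Wed morning→Beaumont+Ibarra, Wed afternoon→Espinoza, Wed evening→Espinoza, Thu morning→Beaumont, Thu afternoon→Priya, Thu evening→Espinoza, Fri morning→Beaumont, Fri afternoon→Priya, Fri evening→Priya.
Loads: Espinoza 4, Beaumont 4, Priya 4, Ibarra 1 — all ≤ 4.

4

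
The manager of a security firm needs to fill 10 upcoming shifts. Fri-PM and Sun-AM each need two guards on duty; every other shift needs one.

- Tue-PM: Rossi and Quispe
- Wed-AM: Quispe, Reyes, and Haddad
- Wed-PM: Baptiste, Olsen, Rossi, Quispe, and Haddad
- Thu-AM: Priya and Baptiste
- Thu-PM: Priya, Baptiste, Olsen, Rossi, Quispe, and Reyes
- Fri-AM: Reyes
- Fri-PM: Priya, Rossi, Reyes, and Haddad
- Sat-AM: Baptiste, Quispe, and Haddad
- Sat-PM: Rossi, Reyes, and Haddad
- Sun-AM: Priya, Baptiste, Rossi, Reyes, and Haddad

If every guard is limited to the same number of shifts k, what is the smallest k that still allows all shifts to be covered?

With 7 guards and 12 worker-slots to fill, someone must work at least ⌈12/7⌉ = 2 shifts, so k ≥ 2.
k = 2 works: Tue-PM→Rossi, Wed-AM→Quispe, Wed-PM→Baptiste, Thu-AM→Priya, Thu-PM→Olsen, Fri-AM→Reyes, Fri-PM→Priya+Haddad, Sat-AM→Baptiste, Sat-PM→Rossi, Sun-AM→Reyes+Haddad.
Loads: Priya 2, Baptiste 2, Olsen 1, Rossi 2, Quispe 1, Reyes 2, Haddad 2 — all ≤ 2.

2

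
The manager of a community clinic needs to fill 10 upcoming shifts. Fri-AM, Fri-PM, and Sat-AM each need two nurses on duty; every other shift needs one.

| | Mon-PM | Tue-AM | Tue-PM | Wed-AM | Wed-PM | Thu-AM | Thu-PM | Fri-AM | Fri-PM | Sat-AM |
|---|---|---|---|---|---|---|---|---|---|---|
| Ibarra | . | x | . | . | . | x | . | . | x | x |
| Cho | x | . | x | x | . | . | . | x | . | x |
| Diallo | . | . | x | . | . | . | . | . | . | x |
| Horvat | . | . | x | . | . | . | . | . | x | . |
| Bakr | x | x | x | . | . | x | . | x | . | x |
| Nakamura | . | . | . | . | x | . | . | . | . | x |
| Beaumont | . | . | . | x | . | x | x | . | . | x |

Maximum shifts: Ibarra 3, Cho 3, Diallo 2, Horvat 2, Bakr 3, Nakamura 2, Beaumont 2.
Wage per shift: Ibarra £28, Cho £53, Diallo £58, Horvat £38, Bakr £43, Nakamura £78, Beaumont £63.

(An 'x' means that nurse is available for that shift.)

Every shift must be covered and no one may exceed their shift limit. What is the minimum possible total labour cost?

£589

Wed-PM can only be covered by Nakamura, so that assignment is forced.
Thu-PM can only be covered by Beaumont, so that assignment is forced.
Fri-AM can only be covered by Cho and Bakr, so that assignment is forced.
Picking the cheapest available nurse for each shift independently would cost £564, but that ignores the shift limits.
An optimal schedule: Mon-PM→Bakr, Tue-AM→Ibarra, Tue-PM→Horvat, Wed-AM→Cho, Wed-PM→Nakamura, Thu-AM→Ibarra, Thu-PM→Beaumont, Fri-AM→Bakr+Cho, Fri-PM→Ibarra+Horvat, Sat-AM→Bakr+Cho.
Total: 43 + 28 + 38 + 53 + 78 + 28 + 63 + 43 + 53 + 28 + 38 + 43 + 53 = £589.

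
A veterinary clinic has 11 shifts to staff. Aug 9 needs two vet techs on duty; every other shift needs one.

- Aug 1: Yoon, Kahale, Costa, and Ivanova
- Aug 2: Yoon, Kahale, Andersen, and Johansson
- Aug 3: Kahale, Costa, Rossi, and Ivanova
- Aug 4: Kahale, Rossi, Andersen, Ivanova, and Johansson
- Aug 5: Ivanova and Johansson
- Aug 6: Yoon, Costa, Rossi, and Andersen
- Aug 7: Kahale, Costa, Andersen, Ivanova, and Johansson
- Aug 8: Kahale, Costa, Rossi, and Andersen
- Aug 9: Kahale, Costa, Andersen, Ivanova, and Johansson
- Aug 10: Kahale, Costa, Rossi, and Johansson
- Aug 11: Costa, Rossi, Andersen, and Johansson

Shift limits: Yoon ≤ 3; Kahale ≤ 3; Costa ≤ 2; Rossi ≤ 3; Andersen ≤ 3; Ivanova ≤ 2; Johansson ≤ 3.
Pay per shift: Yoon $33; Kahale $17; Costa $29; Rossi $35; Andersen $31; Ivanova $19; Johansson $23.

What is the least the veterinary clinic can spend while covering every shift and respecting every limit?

Picking the cheapest available vet tech for each shift independently would cost $226, but that ignores the shift limits.
An optimal schedule: Aug 1→Kahale, Aug 2→Kahale, Aug 3→Kahale, Aug 4→Ivanova, Aug 5→Ivanova, Aug 6→Costa, Aug 7→Andersen, Aug 8→Costa, Aug 9→Johansson+Andersen, Aug 10→Johansson, Aug 11→Johansson.
Total: 17 + 17 + 17 + 19 + 19 + 29 + 31 + 29 + 23 + 31 + 23 + 23 = $278.

$278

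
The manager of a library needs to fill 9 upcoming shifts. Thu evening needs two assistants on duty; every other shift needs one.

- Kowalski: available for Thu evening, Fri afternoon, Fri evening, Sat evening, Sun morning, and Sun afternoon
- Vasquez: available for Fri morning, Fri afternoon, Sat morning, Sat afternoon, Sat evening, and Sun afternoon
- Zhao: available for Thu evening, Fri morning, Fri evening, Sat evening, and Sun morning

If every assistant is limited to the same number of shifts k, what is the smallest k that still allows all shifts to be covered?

With 3 assistants and 10 worker-slots to fill, someone must work at least ⌈10/3⌉ = 4 shifts, so k ≥ 4.
k = 4 works: Thu evening→Kowalski+Zhao, Fri morning→Vasquez, Fri afternoon→Kowalski, Fri evening→Kowalski, Sat morning→Vasquez, Sat afternoon→Vasquez, Sat evening→Zhao, Sun morning→Kowalski, Sun afternoon→Vasquez.
Loads: Kowalski 4, Vasquez 4, Zhao 2 — all ≤ 4.

4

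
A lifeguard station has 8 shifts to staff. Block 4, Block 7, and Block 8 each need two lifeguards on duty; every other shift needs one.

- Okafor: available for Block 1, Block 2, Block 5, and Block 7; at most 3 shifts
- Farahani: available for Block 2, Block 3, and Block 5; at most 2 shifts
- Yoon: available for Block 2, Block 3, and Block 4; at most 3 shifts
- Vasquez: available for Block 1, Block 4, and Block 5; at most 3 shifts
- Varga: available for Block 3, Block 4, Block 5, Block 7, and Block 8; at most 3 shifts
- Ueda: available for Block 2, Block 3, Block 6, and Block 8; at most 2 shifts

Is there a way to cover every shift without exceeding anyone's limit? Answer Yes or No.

Yes

Block 6 can only be covered by Ueda, so that assignment is forced.
Block 7 can only be covered by Okafor and Varga, so that assignment is forced.
Block 8 can only be covered by Varga and Ueda, so that assignment is forced.
One valid schedule: Block 1→Okafor, Block 2→Okafor, Block 3→Farahani, Block 4→Yoon+Vasquez, Block 5→Farahani, Block 6→Ueda, Block 7→Okafor+Varga, Block 8→Varga+Ueda.
Loads: Okafor 3/3, Farahani 2/2, Yoon 1/3, Vasquez 1/3, Varga 2/3, Ueda 2/2 — all within limits.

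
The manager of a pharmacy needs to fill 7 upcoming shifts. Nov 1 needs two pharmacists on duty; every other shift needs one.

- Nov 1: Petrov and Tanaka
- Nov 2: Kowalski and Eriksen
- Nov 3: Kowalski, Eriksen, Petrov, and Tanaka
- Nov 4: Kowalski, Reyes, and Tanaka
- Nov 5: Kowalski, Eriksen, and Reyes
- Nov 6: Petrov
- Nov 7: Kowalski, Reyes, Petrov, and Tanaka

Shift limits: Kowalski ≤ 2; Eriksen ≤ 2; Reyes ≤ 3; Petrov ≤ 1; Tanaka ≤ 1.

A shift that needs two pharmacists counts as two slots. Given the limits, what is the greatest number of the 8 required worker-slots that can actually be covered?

7

Total capacity across all pharmacists is 2+2+3+1+1 = 9, and 8 slots are needed, so at most 8 can be filled.
Shifts {Nov 1, Nov 6} need 3 slots but only Petrov and Tanaka are available for them, supplying at most 2 — so at least 1 slot must go unfilled.
An assignment achieving 7: Nov 1→Tanaka, Nov 2→Kowalski, Nov 3→Eriksen, Nov 4→Kowalski, Nov 5→Eriksen, Nov 6→Petrov, Nov 7→Reyes.
Loads: Kowalski 2/2, Eriksen 2/2, Reyes 1/3, Petrov 1/1, Tanaka 1/1.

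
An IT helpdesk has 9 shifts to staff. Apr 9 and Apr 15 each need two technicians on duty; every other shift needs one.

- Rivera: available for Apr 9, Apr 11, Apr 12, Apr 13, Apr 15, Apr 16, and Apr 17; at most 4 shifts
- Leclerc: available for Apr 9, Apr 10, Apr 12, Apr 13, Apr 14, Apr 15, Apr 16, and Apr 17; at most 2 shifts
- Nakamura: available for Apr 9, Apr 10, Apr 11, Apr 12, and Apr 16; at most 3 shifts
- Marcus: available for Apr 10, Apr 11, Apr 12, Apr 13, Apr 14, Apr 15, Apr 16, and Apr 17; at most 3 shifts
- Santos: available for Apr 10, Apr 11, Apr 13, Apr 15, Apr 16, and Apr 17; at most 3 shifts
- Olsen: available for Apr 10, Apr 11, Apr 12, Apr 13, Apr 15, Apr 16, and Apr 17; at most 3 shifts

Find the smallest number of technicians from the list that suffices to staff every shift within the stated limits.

11 slots to fill and no one can take more than 4, so at least ⌈11/4⌉ = 3 technicians are needed.
Any 3 technicians together have capacity at most 4+3+3 = 10 < 11 slots, so 3 can never suffice.
Rivera, Leclerc, Nakamura, and Marcus alone can cover everything: Apr 9→Rivera+Leclerc, Apr 10→Nakamura, Apr 11→Rivera, Apr 12→Nakamura, Apr 13→Rivera, Apr 14→Leclerc, Apr 15→Rivera+Marcus, Apr 16→Nakamura, Apr 17→Marcus.

4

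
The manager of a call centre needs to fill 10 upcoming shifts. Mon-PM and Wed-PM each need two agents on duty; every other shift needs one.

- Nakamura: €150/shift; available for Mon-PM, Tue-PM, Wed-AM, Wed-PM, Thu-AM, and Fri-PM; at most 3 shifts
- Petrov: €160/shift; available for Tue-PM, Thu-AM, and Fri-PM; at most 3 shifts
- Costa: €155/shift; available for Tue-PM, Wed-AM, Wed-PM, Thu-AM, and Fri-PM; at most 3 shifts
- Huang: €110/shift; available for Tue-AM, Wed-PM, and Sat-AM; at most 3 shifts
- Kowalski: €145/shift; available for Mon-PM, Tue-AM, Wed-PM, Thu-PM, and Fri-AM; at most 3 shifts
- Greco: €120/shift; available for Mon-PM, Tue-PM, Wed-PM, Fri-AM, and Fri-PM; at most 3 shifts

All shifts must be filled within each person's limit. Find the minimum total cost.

Thu-PM can only be covered by Kowalski, so that assignment is forced.
Sat-AM can only be covered by Huang, so that assignment is forced.
Picking the cheapest available agent for each shift independently would cost €1520, but that ignores the shift limits.
An optimal schedule: Mon-PM→Greco+Kowalski, Tue-AM→Huang, Tue-PM→Greco, Wed-AM→Nakamura, Wed-PM→Huang+Kowalski, Thu-AM→Nakamura, Thu-PM→Kowalski, Fri-AM→Greco, Fri-PM→Nakamura, Sat-AM→Huang.
Total: 120 + 145 + 110 + 120 + 150 + 110 + 145 + 150 + 145 + 120 + 150 + 110 = €1575.

€1575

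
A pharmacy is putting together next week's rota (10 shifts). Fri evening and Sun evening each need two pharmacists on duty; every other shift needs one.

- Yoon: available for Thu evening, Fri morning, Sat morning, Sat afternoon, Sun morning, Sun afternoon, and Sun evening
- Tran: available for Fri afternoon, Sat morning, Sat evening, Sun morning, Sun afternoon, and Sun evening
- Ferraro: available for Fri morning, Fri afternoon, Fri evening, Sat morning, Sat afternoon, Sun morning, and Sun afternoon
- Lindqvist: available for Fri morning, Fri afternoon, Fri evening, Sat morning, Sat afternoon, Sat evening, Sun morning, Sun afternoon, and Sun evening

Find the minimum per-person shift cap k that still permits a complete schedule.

With 4 pharmacists and 12 worker-slots to fill, someone must work at least ⌈12/4⌉ = 3 shifts, so k ≥ 3.
k = 3 works: Thu evening→Yoon, Fri morning→Yoon, Fri afternoon→Tran, Fri evening→Ferraro+Lindqvist, Sat morning→Ferraro, Sat afternoon→Yoon, Sat evening→Tran, Sun morning→Ferraro, Sun afternoon→Lindqvist, Sun evening→Tran+Lindqvist.
Loads: Yoon 3, Tran 3, Ferraro 3, Lindqvist 3 — all ≤ 3.

3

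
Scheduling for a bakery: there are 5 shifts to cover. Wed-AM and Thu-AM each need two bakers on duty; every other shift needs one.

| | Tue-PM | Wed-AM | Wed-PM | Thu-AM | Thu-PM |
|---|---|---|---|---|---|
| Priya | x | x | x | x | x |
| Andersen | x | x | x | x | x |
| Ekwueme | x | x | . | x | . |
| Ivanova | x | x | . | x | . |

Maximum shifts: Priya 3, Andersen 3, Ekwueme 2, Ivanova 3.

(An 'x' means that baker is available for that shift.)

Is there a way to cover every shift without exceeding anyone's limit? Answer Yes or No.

One valid schedule: Tue-PM→Priya, Wed-AM→Andersen+Ekwueme, Wed-PM→Priya, Thu-AM→Andersen+Ekwueme, Thu-PM→Priya.
Loads: Priya 3/3, Andersen 2/3, Ekwueme 2/2, Ivanova 0/3 — all within limits.

Yes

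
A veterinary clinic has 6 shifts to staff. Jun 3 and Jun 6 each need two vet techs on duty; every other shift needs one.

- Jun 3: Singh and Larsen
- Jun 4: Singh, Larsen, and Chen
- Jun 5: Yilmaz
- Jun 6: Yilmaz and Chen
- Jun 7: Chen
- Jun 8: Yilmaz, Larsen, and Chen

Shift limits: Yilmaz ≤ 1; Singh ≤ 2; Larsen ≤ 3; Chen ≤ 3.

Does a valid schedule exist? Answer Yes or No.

No

Total capacity is 9 and 8 slots are needed, so capacity alone doesn't rule it out.
Shifts {Jun 5, Jun 6} need 3 worker-slots in total, but the vet techs available for any of those shifts (Yilmaz and Chen) can supply at most 2 among them. So no valid schedule exists.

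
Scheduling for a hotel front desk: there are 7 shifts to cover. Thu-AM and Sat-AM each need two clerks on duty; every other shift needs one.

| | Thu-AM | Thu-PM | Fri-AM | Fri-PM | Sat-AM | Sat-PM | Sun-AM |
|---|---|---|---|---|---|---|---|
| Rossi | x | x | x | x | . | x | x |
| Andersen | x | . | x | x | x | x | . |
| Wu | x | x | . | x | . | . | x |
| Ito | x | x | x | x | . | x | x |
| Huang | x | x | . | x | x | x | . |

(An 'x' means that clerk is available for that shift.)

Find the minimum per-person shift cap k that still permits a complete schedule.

2

With 5 clerks and 9 worker-slots to fill, someone must work at least ⌈9/5⌉ = 2 shifts, so k ≥ 2.
k = 2 works: Thu-AM→Ito+Huang, Thu-PM→Wu, Fri-AM→Rossi, Fri-PM→Wu, Sat-AM→Andersen+Huang, Sat-PM→Andersen, Sun-AM→Rossi.
Loads: Rossi 2, Andersen 2, Wu 2, Ito 1, Huang 2 — all ≤ 2.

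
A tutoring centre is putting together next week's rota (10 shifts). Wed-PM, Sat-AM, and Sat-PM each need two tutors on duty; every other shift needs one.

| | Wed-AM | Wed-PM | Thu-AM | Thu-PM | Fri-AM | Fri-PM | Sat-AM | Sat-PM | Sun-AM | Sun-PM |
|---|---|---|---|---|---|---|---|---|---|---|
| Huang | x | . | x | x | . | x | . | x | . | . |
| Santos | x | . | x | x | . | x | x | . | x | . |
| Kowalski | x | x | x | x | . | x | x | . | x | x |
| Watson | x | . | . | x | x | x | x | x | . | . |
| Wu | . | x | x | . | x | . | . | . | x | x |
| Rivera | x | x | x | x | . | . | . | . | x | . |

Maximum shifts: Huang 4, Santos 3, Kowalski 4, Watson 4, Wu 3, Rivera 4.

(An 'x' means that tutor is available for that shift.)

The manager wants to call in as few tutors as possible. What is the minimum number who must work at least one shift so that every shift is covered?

4

13 slots to fill and no one can take more than 4, so at least ⌈13/4⌉ = 4 tutors are needed.
Huang, Kowalski, Watson, and Wu alone can cover everything: Wed-AM→Huang, Wed-PM→Kowalski+Wu, Thu-AM→Huang, Thu-PM→Huang, Fri-AM→Watson, Fri-PM→Watson, Sat-AM→Kowalski+Watson, Sat-PM→Huang+Watson, Sun-AM→Kowalski, Sun-PM→Kowalski.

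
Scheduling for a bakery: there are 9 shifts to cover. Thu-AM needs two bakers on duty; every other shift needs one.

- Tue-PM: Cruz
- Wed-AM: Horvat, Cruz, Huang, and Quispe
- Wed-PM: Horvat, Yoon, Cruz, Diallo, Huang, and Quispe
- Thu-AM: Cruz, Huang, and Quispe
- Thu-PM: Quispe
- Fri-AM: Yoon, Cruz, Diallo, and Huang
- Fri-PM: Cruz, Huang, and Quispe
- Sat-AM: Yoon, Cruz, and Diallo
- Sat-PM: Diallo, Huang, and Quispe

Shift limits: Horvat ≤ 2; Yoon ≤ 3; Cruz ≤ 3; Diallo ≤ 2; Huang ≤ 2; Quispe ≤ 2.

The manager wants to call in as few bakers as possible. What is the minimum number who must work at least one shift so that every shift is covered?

4

10 slots to fill and no one can take more than 3, so at least ⌈10/3⌉ = 4 bakers are needed.
Yoon, Cruz, Huang, and Quispe alone can cover everything: Tue-PM→Cruz, Wed-AM→Cruz, Wed-PM→Yoon, Thu-AM→Cruz+Huang, Thu-PM→Quispe, Fri-AM→Yoon, Fri-PM→Quispe, Sat-AM→Yoon, Sat-PM→Huang.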